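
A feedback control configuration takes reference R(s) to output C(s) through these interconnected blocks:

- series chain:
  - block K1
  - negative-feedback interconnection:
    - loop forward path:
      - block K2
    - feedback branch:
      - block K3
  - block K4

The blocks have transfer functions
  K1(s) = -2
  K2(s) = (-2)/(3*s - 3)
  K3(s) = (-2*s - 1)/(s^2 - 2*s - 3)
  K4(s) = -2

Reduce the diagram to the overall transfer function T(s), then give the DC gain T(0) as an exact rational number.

Step 1 - feedback reduction of K2, K3 = (-2*s^2 + 4*s + 6)/(3*s^3 - 9*s^2 + s + 11)
Step 2 - reduce the series chain K1, [K2/(1+K2*K3)], K4 = (-8*s^2 + 16*s + 24)/(3*s^3 - 9*s^2 + s + 11)
The step-2 result is T(s). Setting s = 0: T(0) = 24/11.

Hence the answer: 24/11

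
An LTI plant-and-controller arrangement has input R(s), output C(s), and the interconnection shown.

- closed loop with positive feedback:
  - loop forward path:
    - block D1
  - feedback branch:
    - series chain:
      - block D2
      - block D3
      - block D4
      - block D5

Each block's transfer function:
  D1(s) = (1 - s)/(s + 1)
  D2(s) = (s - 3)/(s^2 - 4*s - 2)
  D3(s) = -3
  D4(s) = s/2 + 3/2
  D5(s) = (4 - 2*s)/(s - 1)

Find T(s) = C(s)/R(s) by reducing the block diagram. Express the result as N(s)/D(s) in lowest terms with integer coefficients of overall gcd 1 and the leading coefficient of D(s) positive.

Step 1. reduce the series chain D2, D3, D4, D5 gives (3*s^3 - 6*s^2 - 27*s + 54)/(s^3 - 5*s^2 + 2*s + 2)
Step 2. apply the feedback formula to D1, (D2*D3*D4*D5): this yields T(s), and no further normalization is needed

Final answer: (-s^3 + 5*s^2 - 2*s - 2)/(4*s^3 - 9*s^2 - 33*s + 52)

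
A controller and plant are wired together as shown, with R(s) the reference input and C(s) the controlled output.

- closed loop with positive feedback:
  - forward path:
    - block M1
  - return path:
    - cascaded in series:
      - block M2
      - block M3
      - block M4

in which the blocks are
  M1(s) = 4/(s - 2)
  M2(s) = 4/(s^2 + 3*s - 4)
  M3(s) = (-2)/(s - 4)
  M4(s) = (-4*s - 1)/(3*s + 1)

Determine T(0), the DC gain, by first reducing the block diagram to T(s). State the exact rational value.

The answer is -1.

Reasoning:
[1] cascade M2, M3, M4 = (32*s + 8)/(3*s^4 - 2*s^3 - 49*s^2 + 32*s + 16)
[2] apply the feedback formula to M1, (M2*M3*M4) = (12*s^4 - 8*s^3 - 196*s^2 + 128*s + 64)/(3*s^5 - 8*s^4 - 45*s^3 + 130*s^2 - 176*s - 64)
Evaluating the step-2 result (the overall T(s)) at s = 0 gives T(0) = 64/(-64) = -1.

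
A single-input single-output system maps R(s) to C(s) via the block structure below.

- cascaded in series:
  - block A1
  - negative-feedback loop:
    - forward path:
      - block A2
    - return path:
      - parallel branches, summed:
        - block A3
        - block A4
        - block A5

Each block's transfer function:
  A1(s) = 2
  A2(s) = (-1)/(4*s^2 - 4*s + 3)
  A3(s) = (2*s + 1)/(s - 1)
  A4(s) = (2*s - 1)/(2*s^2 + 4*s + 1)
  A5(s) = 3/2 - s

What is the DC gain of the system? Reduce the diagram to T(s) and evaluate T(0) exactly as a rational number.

Step 1. parallel reduction of A3, A4, A5: (-4*s^4 + 10*s^3 + 36*s^2 - s + 1)/(4*s^3 + 4*s^2 - 6*s - 2)
Step 2. apply the feedback formula to A2, (A3+A4+A5): (-4*s^3 - 4*s^2 + 6*s + 2)/(16*s^5 + 4*s^4 - 38*s^3 - 8*s^2 - 9*s - 7)
Step 3. multiply A1, [A2/(1+A2*(A3+A4+A5))] (series): (-8*s^3 - 8*s^2 + 12*s + 4)/(16*s^5 + 4*s^4 - 38*s^3 - 8*s^2 - 9*s - 7)
DC gain: substitute s = 0 into T(s) from step 3: T(0) = 4/(-7) = -4/7.

Answer: -4/7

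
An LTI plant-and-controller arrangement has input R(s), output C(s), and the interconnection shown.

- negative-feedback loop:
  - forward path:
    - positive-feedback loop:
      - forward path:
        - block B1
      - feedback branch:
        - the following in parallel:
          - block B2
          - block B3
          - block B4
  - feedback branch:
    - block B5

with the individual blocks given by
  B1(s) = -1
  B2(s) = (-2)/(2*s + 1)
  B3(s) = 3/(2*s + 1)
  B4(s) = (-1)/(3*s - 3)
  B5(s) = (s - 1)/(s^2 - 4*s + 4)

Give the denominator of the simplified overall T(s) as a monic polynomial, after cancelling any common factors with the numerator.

The answer is s^4 - 16*s^3/3 + 17*s^2/3 + 10*s/3 - 31/6.

Reasoning:
Step 1: add B2, B3, B4 (parallel) = (s - 4)/(6*s^2 - 3*s - 3)
Step 2: feedback reduction of B1, (B2+B3+B4) = (-6*s^2 + 3*s + 3)/(6*s^2 - 2*s - 7)
Step 3: feedback reduction of [B1/(1-B1*(B2+B3+B4))], B5 = (-6*s^4 + 27*s^3 - 33*s^2 + 12)/(6*s^4 - 32*s^3 + 34*s^2 + 20*s - 31)
T(s) is the step-3 result (common factors already cancelled). Leading coefficient of the denominator: 6. Divide through by 6 for the monic polynomial.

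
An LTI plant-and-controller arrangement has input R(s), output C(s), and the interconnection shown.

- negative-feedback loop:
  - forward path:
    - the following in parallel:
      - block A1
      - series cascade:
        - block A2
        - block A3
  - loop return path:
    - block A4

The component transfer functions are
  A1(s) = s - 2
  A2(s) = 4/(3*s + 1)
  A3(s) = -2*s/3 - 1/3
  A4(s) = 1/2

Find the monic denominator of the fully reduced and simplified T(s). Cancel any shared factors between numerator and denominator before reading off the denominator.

Step 1: cascade A2, A3; result (-8*s - 4)/(9*s + 3)
Step 2: sum the parallel branches A1, (A2*A3); result (9*s^2 - 23*s - 10)/(9*s + 3)
Step 3: apply the feedback formula to (A1+(A2*A3)), A4; result (18*s^2 - 46*s - 20)/(9*s^2 - 5*s - 4)
The result of step 3 is T(s) in lowest terms. Its denominator has leading coefficient 9; dividing the denominator through by 9 makes it monic.

Final answer: s^2 - 5*s/9 - 4/9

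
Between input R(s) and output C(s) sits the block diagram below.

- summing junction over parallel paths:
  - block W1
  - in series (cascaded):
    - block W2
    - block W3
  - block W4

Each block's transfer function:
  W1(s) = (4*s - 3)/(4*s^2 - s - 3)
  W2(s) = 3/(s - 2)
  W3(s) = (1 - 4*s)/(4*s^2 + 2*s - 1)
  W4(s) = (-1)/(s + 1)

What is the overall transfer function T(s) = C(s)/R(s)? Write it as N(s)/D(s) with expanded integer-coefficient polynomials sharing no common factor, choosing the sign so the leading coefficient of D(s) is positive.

Step 1 - cascade W2, W3 = (3 - 12*s)/(4*s^3 - 6*s^2 - 5*s + 2)
Step 2 - reduce the parallel group W1, (W2*W3), W4, giving the overall T(s)

Therefore the answer is (-40*s^4 - 36*s^3 + 47*s^2 + 28*s - 9)/(16*s^6 - 12*s^5 - 54*s^4 + 5*s^3 + 44*s^2 + 7*s - 6).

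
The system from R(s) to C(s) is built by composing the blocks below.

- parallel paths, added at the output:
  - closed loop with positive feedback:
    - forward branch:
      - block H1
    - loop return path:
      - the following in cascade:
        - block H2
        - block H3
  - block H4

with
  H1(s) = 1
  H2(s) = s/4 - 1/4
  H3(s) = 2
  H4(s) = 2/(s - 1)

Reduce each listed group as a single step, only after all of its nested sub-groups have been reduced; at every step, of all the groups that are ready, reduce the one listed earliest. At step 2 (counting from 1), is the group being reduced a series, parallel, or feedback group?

Step 1. series reduction of H2, H3
Step 2. close the feedback loop around H1, (H2*H3)
Step 3. reduce the parallel group [H1/(1-H1*(H2*H3))], H4
The group at step 2 is a feedback group.

Final answer: feedback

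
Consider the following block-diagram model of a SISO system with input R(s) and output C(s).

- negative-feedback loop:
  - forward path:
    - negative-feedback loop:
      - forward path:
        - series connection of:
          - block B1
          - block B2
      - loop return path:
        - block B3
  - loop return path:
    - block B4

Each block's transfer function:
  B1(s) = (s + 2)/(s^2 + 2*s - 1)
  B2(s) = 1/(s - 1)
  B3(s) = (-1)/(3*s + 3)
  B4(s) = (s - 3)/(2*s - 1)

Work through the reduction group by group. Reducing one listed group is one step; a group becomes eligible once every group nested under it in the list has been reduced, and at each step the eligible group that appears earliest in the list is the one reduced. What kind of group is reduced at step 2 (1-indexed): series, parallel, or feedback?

The answer is feedback.

Reasoning:
Step 1: multiply B1, B2 (series)
Step 2: close the feedback loop around (B1*B2), B3
Step 3: apply the feedback formula to [(B1*B2)/(1+(B1*B2)*B3)], B4
The group at step 2 is a feedback group.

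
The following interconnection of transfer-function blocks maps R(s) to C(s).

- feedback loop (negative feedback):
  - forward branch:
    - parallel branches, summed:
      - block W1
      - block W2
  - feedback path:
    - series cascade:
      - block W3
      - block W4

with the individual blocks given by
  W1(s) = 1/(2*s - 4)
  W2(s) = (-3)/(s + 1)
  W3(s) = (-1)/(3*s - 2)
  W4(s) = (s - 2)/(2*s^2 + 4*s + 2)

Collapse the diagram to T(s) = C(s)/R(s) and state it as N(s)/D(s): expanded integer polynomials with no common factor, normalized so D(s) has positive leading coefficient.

Answer: (-30*s^4 + 38*s^3 + 114*s^2 - 6*s - 52)/(12*s^5 + 4*s^4 - 44*s^3 - 31*s^2 - 7*s + 42)

Working:
(1) parallel reduction of W1, W2 gives (13 - 5*s)/(2*s^2 - 2*s - 4)
(2) reduce the series chain W3, W4 gives (2 - s)/(6*s^3 + 8*s^2 - 2*s - 4)
(3) feedback reduction of (W1+W2), (W3*W4), which is the overall transfer function T(s) = C(s)/R(s) in lowest terms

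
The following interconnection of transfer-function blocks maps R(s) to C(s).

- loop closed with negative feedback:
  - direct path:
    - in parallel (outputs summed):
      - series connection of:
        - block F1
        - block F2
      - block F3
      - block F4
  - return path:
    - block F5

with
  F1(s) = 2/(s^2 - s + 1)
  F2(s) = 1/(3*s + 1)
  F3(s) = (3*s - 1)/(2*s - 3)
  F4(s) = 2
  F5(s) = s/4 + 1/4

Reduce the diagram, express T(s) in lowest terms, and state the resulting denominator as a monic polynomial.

Answer: s^5 + 10*s^4/21 - 59*s^3/21 + 65*s^2/21 - 32*s/21 - 25/21

Working:
Step 1: multiply F1, F2 (series), giving 2/(3*s^3 - 2*s^2 + 2*s + 1)
Step 2: combine (F1*F2), F3, F4 in parallel, giving (21*s^4 - 35*s^3 + 28*s^2 - 3*s - 13)/(6*s^4 - 13*s^3 + 10*s^2 - 4*s - 3)
Step 3: close the feedback loop around ((F1*F2)+F3+F4), F5, giving (84*s^4 - 140*s^3 + 112*s^2 - 12*s - 52)/(21*s^5 + 10*s^4 - 59*s^3 + 65*s^2 - 32*s - 25)
No further cancellation is possible in the step-3 result, so that is T(s). Its denominator becomes monic after dividing by the leading coefficient 21.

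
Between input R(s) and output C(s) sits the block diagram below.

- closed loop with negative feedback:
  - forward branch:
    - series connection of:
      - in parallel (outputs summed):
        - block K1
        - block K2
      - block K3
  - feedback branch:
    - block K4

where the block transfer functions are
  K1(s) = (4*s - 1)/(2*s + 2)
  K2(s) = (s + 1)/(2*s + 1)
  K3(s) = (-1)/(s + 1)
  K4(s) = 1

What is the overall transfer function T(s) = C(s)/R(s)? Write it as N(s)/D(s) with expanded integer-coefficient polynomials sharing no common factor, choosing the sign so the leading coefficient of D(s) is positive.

Reducing step by step:

1. add K1, K2 (parallel): (10*s^2 + 6*s + 1)/(4*s^2 + 6*s + 2)
2. combine (K1+K2), K3 in series: (-10*s^2 - 6*s - 1)/(4*s^3 + 10*s^2 + 8*s + 2)
3. reduce the feedback loop with forward ((K1+K2)*K3) and return K4: this yields T(s), and no further normalization is needed

Answer: (-10*s^2 - 6*s - 1)/(4*s^3 + 2*s + 1)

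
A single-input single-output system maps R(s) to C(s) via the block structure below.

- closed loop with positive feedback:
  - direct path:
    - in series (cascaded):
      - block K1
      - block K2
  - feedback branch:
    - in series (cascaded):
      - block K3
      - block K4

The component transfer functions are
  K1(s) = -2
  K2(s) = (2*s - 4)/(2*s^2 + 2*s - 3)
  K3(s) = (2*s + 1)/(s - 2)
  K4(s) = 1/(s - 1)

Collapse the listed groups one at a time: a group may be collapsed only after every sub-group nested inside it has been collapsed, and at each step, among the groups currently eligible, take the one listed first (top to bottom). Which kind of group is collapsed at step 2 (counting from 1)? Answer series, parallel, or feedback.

[1] multiply K1, K2 (series)
[2] combine K3, K4 in series
[3] reduce the feedback loop with forward (K1*K2) and return (K3*K4)
At step 2 the group reduced is series.

Answer: series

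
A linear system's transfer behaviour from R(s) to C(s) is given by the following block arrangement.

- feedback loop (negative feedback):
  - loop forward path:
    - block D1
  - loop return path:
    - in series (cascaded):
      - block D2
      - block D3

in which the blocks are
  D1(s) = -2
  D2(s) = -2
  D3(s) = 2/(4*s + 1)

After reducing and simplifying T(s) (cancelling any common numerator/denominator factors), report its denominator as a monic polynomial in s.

Step 1. multiply D2, D3 (series) = (-4)/(4*s + 1)
Step 2. apply the feedback formula to D1, (D2*D3) = (-8*s - 2)/(4*s + 9)
T(s) is the step-2 result (common factors already cancelled). Leading coefficient of the denominator: 4. Divide through by 4 for the monic polynomial.

Answer: s + 9/4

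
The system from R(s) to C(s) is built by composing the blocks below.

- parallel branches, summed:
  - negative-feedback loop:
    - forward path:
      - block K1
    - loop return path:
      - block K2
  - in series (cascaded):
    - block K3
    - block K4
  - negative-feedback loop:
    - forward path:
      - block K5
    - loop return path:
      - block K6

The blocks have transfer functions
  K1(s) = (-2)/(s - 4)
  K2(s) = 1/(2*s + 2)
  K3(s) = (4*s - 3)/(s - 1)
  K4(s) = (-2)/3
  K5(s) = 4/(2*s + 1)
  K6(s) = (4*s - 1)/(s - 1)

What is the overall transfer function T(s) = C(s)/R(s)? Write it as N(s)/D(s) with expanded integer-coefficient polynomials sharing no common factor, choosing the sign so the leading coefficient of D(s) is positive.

1. feedback reduction of K1, K2: (-2*s - 2)/(s^2 - 3*s - 5)
2. cascade K3, K4: (6 - 8*s)/(3*s - 3)
3. reduce the feedback loop with forward K5 and return K6: (4*s - 4)/(2*s^2 + 15*s - 5)
4. reduce the parallel group [K1/(1+K1*K2)], (K3*K4), [K5/(1+K5*K6)], which is the overall transfer function T(s) = C(s)/R(s) in lowest terms

Final answer: (-16*s^5 - 60*s^4 + 384*s^3 + 186*s^2 - 386*s + 60)/(6*s^5 + 21*s^4 - 207*s^3 + 255*s - 75)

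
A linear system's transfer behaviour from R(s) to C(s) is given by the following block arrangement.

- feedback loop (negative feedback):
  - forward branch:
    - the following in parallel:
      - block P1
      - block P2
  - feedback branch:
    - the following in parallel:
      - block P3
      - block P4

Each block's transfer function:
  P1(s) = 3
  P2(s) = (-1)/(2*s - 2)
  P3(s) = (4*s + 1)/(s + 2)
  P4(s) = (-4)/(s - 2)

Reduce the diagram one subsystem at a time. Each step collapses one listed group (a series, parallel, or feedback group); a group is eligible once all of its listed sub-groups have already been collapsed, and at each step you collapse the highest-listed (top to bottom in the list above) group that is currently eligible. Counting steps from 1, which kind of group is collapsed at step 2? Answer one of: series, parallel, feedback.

The answer is parallel.

Reasoning:
[1] add P1, P2 (parallel)
[2] parallel reduction of P3, P4
[3] feedback reduction of (P1+P2), (P3+P4)
Step 2 collapses a parallel group.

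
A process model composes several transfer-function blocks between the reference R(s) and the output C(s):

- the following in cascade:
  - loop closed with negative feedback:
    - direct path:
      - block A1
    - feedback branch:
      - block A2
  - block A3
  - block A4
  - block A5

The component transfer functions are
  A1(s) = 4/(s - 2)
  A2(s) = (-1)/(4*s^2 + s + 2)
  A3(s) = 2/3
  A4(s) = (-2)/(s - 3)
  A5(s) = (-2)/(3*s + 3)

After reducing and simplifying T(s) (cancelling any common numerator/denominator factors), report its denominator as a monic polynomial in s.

Reducing step by step:

Step 1: apply the feedback formula to A1, A2 = (16*s^2 + 4*s + 8)/(4*s^3 - 7*s^2 - 8)
Step 2: combine [A1/(1+A1*A2)], A3, A4, A5 in series = (128*s^2 + 32*s + 64)/(36*s^5 - 135*s^4 + 18*s^3 + 117*s^2 + 144*s + 216)
That last expression is T(s), already simplified. Scaling its denominator by 1/36 (the reciprocal of the leading coefficient) yields the monic denominator.

Answer: s^5 - 15*s^4/4 + s^3/2 + 13*s^2/4 + 4*s + 6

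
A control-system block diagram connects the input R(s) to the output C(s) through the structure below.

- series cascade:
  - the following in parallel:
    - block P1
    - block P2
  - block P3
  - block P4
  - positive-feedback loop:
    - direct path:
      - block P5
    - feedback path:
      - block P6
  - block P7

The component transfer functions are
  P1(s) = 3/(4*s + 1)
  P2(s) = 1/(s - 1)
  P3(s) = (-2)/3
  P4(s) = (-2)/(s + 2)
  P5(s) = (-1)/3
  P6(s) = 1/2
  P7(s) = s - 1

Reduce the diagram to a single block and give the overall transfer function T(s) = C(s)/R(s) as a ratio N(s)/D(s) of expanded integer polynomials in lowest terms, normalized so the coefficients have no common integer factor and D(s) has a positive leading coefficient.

Answer: (16 - 56*s)/(84*s^2 + 189*s + 42)

Working:
1. add P1, P2 (parallel) gives (7*s - 2)/(4*s^2 - 3*s - 1)
2. apply the feedback formula to P5, P6 gives (-2)/7
3. combine (P1+P2), P3, P4, [P5/(1-P5*P6)], P7 in series - this is the overall T(s), already in the required normalized form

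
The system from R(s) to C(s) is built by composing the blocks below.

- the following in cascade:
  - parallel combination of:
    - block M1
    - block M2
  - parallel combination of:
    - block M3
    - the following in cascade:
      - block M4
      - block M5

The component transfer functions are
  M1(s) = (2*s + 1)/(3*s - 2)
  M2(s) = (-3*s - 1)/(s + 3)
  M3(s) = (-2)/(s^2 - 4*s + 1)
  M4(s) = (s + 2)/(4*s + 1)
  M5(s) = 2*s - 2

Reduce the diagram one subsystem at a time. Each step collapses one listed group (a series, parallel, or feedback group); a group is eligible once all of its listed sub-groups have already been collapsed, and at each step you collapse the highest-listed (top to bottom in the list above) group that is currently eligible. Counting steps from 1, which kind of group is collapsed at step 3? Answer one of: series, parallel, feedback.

Reducing step by step:

[1] sum the parallel branches M1, M2
[2] reduce the series chain M4, M5
[3] parallel reduction of M3, (M4*M5)
[4] cascade (M1+M2), (M3+(M4*M5))
The group at step 3 is a parallel group.

Answer: parallel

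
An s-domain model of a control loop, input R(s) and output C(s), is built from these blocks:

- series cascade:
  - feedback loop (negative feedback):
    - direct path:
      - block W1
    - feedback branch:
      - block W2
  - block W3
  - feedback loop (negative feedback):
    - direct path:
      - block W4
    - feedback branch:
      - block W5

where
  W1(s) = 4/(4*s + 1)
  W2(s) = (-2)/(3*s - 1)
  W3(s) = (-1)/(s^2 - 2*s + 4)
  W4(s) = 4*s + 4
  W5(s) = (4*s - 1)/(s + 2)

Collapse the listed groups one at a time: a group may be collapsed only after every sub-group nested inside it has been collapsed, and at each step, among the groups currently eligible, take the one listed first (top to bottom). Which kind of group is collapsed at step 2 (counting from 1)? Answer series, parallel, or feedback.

(1) collapse the loop (W1 forward, W2 return)
(2) close the feedback loop around W4, W5
(3) multiply [W1/(1+W1*W2)], W3, [W4/(1+W4*W5)] (series)
Step 2: feedback.

Answer: feedback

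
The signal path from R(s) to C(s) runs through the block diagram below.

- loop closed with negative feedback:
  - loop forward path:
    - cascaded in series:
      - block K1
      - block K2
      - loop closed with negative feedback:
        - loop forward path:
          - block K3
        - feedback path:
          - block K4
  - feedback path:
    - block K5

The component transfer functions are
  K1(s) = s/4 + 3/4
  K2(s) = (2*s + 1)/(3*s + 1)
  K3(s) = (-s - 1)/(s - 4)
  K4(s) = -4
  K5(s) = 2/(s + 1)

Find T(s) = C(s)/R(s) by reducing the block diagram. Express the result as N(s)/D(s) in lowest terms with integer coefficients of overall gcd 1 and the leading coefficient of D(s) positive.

The answer is (-2*s^3 - 9*s^2 - 10*s - 3)/(56*s^2 + 6*s - 6).

Reasoning:
1. collapse the loop (K3 forward, K4 return) gives (-s - 1)/(5*s)
2. cascade K1, K2, [K3/(1+K3*K4)] gives (-2*s^3 - 9*s^2 - 10*s - 3)/(60*s^2 + 20*s)
3. feedback reduction of (K1*K2*[K3/(1+K3*K4)]), K5; the result is T(s) itself (integer coefficients, no common factor, positive leading denominator coefficient)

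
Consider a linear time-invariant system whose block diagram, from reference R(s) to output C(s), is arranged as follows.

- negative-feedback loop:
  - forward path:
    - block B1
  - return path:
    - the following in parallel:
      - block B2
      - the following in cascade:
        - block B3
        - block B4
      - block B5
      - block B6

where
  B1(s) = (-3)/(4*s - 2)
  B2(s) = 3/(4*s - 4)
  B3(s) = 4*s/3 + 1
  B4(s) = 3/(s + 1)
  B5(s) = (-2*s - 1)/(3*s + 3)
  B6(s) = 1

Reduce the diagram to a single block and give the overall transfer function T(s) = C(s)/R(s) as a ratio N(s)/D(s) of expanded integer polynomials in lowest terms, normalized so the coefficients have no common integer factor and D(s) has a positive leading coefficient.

Reducing step by step:

[1] multiply B3, B4 (series), giving (4*s + 3)/(s + 1)
[2] sum the parallel branches B2, (B3*B4), B5, B6, giving (52*s^2 + s - 35)/(12*s^2 - 12)
[3] close the feedback loop around B1, (B2+(B3*B4)+B5+B6), which is the overall transfer function T(s) = C(s)/R(s) in lowest terms

Answer: (12 - 12*s^2)/(16*s^3 - 60*s^2 - 17*s + 43)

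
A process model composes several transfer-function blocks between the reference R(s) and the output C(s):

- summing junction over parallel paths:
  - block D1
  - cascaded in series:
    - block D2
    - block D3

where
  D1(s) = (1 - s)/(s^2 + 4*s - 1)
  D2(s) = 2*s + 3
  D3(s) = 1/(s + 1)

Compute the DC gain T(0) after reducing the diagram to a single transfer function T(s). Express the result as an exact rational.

The answer is 2.

Reasoning:
Step 1. reduce the series chain D2, D3 = (2*s + 3)/(s + 1)
Step 2. reduce the parallel group D1, (D2*D3) = (2*s^3 + 10*s^2 + 10*s - 2)/(s^3 + 5*s^2 + 3*s - 1)
Evaluating the step-2 result (the overall T(s)) at s = 0 gives T(0) = -2/(-1) = 2.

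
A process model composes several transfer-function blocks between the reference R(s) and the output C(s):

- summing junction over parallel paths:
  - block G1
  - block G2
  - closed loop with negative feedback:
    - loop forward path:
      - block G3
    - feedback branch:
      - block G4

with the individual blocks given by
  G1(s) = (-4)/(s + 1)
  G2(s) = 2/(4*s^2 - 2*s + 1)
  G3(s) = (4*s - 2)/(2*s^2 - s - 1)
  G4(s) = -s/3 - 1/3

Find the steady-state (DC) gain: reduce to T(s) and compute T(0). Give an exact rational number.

(1) close the feedback loop around G3, G4; result (12*s - 6)/(2*s^2 - 5*s - 1)
(2) add G1, G2, [G3/(1+G3*G4)] (parallel); result (16*s^4 + 100*s^3 - 62*s^2 + 18*s - 4)/(8*s^5 - 16*s^4 - 16*s^3 + 5*s^2 - 4*s - 1)
Evaluating the step-2 result (the overall T(s)) at s = 0 gives T(0) = -4/(-1) = 4.

Hence the answer: 4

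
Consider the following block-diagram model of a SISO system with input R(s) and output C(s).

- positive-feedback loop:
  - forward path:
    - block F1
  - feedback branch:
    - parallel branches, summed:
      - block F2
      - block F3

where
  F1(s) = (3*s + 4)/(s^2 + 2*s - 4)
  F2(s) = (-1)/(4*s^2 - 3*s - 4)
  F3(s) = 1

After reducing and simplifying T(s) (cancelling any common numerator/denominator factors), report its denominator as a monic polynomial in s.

1. sum the parallel branches F2, F3: (4*s^2 - 3*s - 5)/(4*s^2 - 3*s - 4)
2. reduce the feedback loop with forward F1 and return (F2+F3): (12*s^3 + 7*s^2 - 24*s - 16)/(4*s^4 - 7*s^3 - 33*s^2 + 31*s + 36)
That last expression is T(s), already simplified. Scaling its denominator by 1/4 (the reciprocal of the leading coefficient) yields the monic denominator.

Final answer: s^4 - 7*s^3/4 - 33*s^2/4 + 31*s/4 + 9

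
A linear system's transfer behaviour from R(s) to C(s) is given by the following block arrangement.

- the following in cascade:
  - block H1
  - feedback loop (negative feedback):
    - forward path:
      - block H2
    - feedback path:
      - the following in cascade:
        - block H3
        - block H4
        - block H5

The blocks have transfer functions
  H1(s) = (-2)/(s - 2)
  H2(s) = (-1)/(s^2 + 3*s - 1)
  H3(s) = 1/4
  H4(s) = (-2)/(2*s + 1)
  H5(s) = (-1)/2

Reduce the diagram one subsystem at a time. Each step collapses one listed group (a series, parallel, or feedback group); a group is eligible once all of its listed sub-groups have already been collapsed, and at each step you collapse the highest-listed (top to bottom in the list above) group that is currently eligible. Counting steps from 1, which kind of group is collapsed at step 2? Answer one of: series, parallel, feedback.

Step 1 - reduce the series chain H3, H4, H5
Step 2 - feedback reduction of H2, (H3*H4*H5)
Step 3 - combine H1, [H2/(1+H2*(H3*H4*H5))] in series
The group at step 2 is a feedback group.

Hence the answer: feedback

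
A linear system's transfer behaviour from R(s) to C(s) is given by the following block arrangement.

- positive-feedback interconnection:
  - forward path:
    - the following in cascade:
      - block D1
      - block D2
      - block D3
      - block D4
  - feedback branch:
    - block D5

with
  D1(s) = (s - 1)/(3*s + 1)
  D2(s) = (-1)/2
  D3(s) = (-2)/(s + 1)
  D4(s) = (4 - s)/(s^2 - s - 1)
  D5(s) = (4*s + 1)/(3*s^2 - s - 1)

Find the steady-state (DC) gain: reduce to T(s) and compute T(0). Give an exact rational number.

Answer: 4/5

Working:
Step 1: combine D1, D2, D3, D4 in series: (-s^2 + 5*s - 4)/(3*s^4 + s^3 - 6*s^2 - 5*s - 1)
Step 2: reduce the feedback loop with forward (D1*D2*D3*D4) and return D5: (-3*s^4 + 16*s^3 - 16*s^2 - s + 4)/(9*s^6 - 22*s^4 - 6*s^3 - 11*s^2 + 17*s + 5)
The step-2 result is T(s). Setting s = 0: T(0) = 4/5.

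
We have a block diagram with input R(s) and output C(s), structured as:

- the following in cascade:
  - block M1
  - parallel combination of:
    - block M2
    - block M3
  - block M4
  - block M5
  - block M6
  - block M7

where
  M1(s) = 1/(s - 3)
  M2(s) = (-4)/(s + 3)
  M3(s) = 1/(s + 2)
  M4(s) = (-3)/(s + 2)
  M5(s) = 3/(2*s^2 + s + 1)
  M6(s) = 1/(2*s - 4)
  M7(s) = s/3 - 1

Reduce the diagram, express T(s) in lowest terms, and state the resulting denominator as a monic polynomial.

Step 1 - reduce the parallel group M2, M3 = (-3*s - 5)/(s^2 + 5*s + 6)
Step 2 - combine M1, (M2+M3), M4, M5, M6, M7 in series = (9*s + 15)/(4*s^6 + 22*s^5 + 20*s^4 - 66*s^3 - 132*s^2 - 88*s - 48)
No further cancellation is possible in the step-2 result, so that is T(s). Its denominator becomes monic after dividing by the leading coefficient 4.

Answer: s^6 + 11*s^5/2 + 5*s^4 - 33*s^3/2 - 33*s^2 - 22*s - 12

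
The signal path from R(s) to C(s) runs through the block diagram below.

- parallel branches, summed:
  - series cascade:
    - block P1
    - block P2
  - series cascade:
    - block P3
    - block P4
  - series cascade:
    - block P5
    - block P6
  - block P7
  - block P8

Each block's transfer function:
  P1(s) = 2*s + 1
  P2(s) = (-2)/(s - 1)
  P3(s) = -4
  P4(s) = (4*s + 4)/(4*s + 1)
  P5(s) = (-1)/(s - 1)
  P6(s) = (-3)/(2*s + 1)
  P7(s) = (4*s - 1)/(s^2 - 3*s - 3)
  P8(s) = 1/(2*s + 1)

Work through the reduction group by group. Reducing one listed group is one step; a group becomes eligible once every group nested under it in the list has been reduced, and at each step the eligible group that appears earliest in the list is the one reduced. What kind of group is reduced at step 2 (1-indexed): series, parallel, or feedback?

[1] reduce the series chain P1, P2
[2] multiply P3, P4 (series)
[3] combine P5, P6 in series
[4] add (P1*P2), (P3*P4), (P5*P6), P7, P8 (parallel)
Step 2: series.

Final answer: series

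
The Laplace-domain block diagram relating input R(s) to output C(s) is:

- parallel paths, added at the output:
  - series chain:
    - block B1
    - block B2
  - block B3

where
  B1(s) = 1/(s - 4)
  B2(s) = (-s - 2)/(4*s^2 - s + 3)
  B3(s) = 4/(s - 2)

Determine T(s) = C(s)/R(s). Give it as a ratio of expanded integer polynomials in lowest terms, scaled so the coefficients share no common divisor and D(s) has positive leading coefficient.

The answer is (16*s^3 - 69*s^2 + 28*s - 44)/(4*s^4 - 25*s^3 + 41*s^2 - 26*s + 24).

Reasoning:
Step 1. series reduction of B1, B2 = (-s - 2)/(4*s^3 - 17*s^2 + 7*s - 12)
Step 2. sum the parallel branches (B1*B2), B3 - this is the overall T(s), already in the required normalized form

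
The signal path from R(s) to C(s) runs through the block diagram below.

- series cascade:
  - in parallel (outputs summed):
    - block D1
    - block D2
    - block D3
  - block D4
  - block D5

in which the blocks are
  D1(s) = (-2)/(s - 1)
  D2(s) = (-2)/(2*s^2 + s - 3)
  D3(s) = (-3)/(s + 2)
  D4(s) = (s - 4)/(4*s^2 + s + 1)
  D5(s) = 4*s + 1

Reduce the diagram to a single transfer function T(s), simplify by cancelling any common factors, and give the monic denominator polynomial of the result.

Step 1 - combine D1, D2, D3 in parallel, giving (-10*s^2 - 19*s - 7)/(2*s^3 + 5*s^2 - s - 6)
Step 2 - cascade (D1+D2+D3), D4, D5, giving (-40*s^4 + 74*s^3 + 297*s^2 + 181*s + 28)/(8*s^5 + 22*s^4 + 3*s^3 - 20*s^2 - 7*s - 6)
T(s) is the step-2 result (common factors already cancelled). Leading coefficient of the denominator: 8. Divide through by 8 for the monic polynomial.

Answer: s^5 + 11*s^4/4 + 3*s^3/8 - 5*s^2/2 - 7*s/8 - 3/4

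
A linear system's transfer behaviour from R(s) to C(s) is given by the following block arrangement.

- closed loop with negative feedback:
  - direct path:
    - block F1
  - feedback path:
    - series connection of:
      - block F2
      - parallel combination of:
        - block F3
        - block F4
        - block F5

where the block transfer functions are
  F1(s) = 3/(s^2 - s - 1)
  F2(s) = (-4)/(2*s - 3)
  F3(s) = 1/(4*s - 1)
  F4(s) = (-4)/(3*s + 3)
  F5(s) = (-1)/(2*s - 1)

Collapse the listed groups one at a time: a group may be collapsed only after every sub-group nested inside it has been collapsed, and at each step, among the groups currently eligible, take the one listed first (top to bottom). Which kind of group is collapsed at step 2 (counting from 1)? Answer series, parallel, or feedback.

Answer: series

Working:
Step 1 - reduce the parallel group F3, F4, F5
Step 2 - multiply F2, (F3+F4+F5) (series)
Step 3 - close the feedback loop around F1, (F2*(F3+F4+F5))
At step 2 the group reduced is series.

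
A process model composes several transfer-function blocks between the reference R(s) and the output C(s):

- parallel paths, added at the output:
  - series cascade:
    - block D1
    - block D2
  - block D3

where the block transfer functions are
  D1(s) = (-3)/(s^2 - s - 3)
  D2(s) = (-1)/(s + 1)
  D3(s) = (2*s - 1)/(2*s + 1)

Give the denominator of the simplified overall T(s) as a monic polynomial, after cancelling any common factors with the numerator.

Answer: s^4 + s^3/2 - 4*s^2 - 5*s - 3/2

Working:
[1] reduce the series chain D1, D2 = 3/(s^3 - 4*s - 3)
[2] add (D1*D2), D3 (parallel) = (2*s^4 - s^3 - 8*s^2 + 4*s + 6)/(2*s^4 + s^3 - 8*s^2 - 10*s - 3)
That last expression is T(s), already simplified. Scaling its denominator by 1/2 (the reciprocal of the leading coefficient) yields the monic denominator.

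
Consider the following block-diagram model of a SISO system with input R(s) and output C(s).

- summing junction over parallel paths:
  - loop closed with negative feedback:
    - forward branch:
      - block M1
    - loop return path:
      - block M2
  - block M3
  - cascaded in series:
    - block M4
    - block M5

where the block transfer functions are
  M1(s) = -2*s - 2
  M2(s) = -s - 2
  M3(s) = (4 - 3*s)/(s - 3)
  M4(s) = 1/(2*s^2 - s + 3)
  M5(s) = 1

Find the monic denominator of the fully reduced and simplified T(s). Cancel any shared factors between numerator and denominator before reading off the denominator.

1. reduce the feedback loop with forward M1 and return M2: (-2*s - 2)/(2*s^2 + 6*s + 5)
2. series reduction of M4, M5: 1/(2*s^2 - s + 3)
3. combine [M1/(1+M1*M2)], M3, (M4*M5) in parallel: (-12*s^5 - 18*s^4 + 22*s^3 + 3*s^2 + 63)/(4*s^5 - 2*s^4 - 20*s^3 - 17*s^2 - 24*s - 45)
The result of step 3 is T(s) in lowest terms. Its denominator has leading coefficient 4; dividing the denominator through by 4 makes it monic.

Final answer: s^5 - s^4/2 - 5*s^3 - 17*s^2/4 - 6*s - 45/4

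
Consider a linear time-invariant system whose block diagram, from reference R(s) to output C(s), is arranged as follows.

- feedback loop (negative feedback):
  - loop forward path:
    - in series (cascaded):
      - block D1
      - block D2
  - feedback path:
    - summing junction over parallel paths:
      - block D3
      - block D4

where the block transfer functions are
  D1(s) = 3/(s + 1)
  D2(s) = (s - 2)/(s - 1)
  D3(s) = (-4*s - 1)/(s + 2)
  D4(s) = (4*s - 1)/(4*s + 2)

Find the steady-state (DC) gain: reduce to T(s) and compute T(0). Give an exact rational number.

[1] series reduction of D1, D2 = (3*s - 6)/(s^2 - 1)
[2] combine D3, D4 in parallel = (-12*s^2 - 5*s - 4)/(4*s^2 + 10*s + 4)
[3] reduce the feedback loop with forward (D1*D2) and return (D3+D4) = (12*s^3 + 6*s^2 - 48*s - 24)/(4*s^4 - 26*s^3 + 57*s^2 + 8*s + 20)
That last expression is T(s); at s = 0 only the constant terms survive, so T(0) = -24/20 = -6/5.

Therefore the answer is -6/5.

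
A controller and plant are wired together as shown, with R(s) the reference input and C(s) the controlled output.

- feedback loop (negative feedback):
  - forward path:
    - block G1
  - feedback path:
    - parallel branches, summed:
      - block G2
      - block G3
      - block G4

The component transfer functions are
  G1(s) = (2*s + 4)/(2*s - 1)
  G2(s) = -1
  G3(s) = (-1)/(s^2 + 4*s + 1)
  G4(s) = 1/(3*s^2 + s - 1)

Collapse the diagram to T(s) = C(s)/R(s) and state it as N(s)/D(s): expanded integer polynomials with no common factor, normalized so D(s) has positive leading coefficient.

Step 1: parallel reduction of G2, G3, G4; result (-3*s^4 - 13*s^3 - 8*s^2 + 6*s + 3)/(3*s^4 + 13*s^3 + 6*s^2 - 3*s - 1)
Step 2: apply the feedback formula to G1, (G2+G3+G4), giving the overall T(s)

Therefore the answer is (-6*s^5 - 38*s^4 - 64*s^3 - 18*s^2 + 14*s + 4)/(15*s^4 + 69*s^3 + 32*s^2 - 31*s - 13).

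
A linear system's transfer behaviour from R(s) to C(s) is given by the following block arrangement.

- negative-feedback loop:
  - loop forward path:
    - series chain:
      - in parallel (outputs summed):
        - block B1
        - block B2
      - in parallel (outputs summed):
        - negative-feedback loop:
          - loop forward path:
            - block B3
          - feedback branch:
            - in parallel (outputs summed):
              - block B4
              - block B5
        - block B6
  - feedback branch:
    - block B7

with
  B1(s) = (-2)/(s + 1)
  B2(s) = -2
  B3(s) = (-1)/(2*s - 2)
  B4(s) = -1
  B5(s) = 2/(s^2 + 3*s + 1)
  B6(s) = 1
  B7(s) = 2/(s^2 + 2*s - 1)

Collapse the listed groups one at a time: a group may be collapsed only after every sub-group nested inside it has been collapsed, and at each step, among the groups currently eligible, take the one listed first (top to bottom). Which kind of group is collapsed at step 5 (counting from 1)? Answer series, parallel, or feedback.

The answer is series.

Reasoning:
Step 1: sum the parallel branches B1, B2
Step 2: combine B4, B5 in parallel
Step 3: collapse the loop (B3 forward, (B4+B5) return)
Step 4: parallel reduction of [B3/(1+B3*(B4+B5))], B6
Step 5: combine (B1+B2), ([B3/(1+B3*(B4+B5))]+B6) in series
Step 6: feedback reduction of ((B1+B2)*([B3/(1+B3*(B4+B5))]+B6)), B7
Step 5: series.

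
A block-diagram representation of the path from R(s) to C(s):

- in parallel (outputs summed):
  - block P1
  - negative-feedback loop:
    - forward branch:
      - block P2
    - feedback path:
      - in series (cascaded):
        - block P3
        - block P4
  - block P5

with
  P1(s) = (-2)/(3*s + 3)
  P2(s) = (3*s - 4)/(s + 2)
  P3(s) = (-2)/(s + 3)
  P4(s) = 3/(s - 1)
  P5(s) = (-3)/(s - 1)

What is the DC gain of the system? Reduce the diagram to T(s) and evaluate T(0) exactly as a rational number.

The answer is 3.

Reasoning:
1. multiply P3, P4 (series): (-6)/(s^2 + 2*s - 3)
2. reduce the feedback loop with forward P2 and return (P3*P4): (3*s^3 + 2*s^2 - 17*s + 12)/(s^3 + 4*s^2 - 17*s + 18)
3. add P1, [P2/(1+P2*(P3*P4))], P5 (parallel): (9*s^5 - 5*s^4 - 111*s^3 + 189*s^2 - 28*s - 162)/(3*s^5 + 12*s^4 - 54*s^3 + 42*s^2 + 51*s - 54)
DC gain: substitute s = 0 into T(s) from step 3: T(0) = -162/(-54) = 3.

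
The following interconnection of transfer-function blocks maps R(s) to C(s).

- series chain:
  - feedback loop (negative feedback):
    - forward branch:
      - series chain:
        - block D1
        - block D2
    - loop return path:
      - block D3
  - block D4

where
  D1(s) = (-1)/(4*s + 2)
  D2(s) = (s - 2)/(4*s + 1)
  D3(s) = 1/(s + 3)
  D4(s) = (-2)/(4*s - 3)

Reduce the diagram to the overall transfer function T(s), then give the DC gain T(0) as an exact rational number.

1. multiply D1, D2 (series) gives (2 - s)/(16*s^2 + 12*s + 2)
2. close the feedback loop around (D1*D2), D3 gives (-s^2 - s + 6)/(16*s^3 + 60*s^2 + 37*s + 8)
3. cascade [(D1*D2)/(1+(D1*D2)*D3)], D4 gives (2*s^2 + 2*s - 12)/(64*s^4 + 192*s^3 - 32*s^2 - 79*s - 24)
Evaluating the step-3 result (the overall T(s)) at s = 0 gives T(0) = -12/(-24) = 1/2.

Therefore the answer is 1/2.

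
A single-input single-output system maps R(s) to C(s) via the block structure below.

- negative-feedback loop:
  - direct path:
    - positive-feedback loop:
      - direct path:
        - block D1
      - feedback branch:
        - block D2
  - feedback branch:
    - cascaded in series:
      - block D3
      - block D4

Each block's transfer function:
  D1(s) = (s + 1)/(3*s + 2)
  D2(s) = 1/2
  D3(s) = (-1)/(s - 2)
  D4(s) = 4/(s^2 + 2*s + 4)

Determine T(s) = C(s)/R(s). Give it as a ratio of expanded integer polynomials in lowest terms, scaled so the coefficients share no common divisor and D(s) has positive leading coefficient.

1. apply the feedback formula to D1, D2 = (2*s + 2)/(5*s + 3)
2. multiply D3, D4 (series) = (-4)/(s^3 - 8)
3. close the feedback loop around [D1/(1-D1*D2)], (D3*D4), which is the overall transfer function T(s) = C(s)/R(s) in lowest terms

Therefore the answer is (2*s^4 + 2*s^3 - 16*s - 16)/(5*s^4 + 3*s^3 - 48*s - 32).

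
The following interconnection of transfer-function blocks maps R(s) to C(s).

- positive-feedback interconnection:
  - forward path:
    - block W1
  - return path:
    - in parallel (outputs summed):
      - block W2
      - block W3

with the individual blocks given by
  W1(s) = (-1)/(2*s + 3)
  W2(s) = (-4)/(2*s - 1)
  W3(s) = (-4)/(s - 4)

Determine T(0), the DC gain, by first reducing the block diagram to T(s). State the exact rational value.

Answer: -1/8

Working:
[1] parallel reduction of W2, W3 -> (20 - 12*s)/(2*s^2 - 9*s + 4)
[2] feedback reduction of W1, (W2+W3) -> (-2*s^2 + 9*s - 4)/(4*s^3 - 12*s^2 - 31*s + 32)
Step 2 gives the overall T(s). Then T(0) = -4/32 = -1/8.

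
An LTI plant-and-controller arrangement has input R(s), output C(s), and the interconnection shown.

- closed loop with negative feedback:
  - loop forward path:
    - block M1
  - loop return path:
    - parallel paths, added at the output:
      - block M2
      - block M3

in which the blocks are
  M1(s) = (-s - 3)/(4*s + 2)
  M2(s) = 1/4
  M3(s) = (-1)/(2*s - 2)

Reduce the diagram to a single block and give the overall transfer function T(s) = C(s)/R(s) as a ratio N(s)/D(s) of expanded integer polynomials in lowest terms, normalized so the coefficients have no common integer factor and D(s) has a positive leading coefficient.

Answer: (-4*s^2 - 8*s + 12)/(15*s^2 - 8*s + 1)

Working:
Step 1. reduce the parallel group M2, M3 = (s - 3)/(4*s - 4)
Step 2. reduce the feedback loop with forward M1 and return (M2+M3) - this is the overall T(s), already in the required normalized form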